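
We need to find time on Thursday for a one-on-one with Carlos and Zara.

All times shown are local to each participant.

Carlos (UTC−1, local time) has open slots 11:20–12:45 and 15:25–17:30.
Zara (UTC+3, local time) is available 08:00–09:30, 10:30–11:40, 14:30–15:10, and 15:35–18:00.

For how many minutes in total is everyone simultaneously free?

70 minutes

Carlos → UTC: 12:20–13:45, 16:25–18:30.
Zara → UTC: 05:00–06:30, 07:30–08:40, 11:30–12:10, 12:35–15:00.
Carlos ∩ Zara: 12:35–13:45.
Total common minutes: 70.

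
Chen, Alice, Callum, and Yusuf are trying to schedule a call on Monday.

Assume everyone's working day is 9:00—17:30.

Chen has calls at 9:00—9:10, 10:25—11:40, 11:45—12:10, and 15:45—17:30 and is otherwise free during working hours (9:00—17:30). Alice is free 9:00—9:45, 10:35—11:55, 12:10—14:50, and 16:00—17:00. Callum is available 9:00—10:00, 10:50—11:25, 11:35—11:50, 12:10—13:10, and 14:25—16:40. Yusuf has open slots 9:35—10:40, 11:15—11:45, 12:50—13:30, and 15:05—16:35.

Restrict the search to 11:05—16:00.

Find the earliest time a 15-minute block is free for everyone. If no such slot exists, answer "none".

12:50

Chen free within 09:00–17:30: 09:10–10:25, 11:40–11:45, 12:10–15:45.
Chen ∩ Alice: 09:10–09:45, 11:40–11:45, 12:10–14:50.
Chen ∩ Alice ∩ Callum: 09:10–09:45, 11:40–11:45, 12:10–13:10, 14:25–14:50.
Chen ∩ Alice ∩ Callum ∩ Yusuf: 09:35–09:45, 11:40–11:45, 12:50–13:10.
Restricted to 11:05–16:00: 11:40–11:45, 12:50–13:10.
Windows ≥ 15 min: 12:50–13:10.
Earliest such window starts at 12:50.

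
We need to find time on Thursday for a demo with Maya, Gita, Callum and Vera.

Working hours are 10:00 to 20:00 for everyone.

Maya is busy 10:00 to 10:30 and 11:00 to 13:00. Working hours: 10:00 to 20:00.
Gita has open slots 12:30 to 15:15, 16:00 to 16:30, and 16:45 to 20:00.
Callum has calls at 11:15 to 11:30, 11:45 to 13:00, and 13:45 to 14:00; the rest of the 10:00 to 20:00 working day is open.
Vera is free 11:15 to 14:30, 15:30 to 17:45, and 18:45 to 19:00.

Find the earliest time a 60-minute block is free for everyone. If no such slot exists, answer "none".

16:45

Maya free within 10:00–20:00: 10:30–11:00, 13:00–20:00.
Callum free within 10:00–20:00: 10:00–11:15, 11:30–11:45, 13:00–13:45, 14:00–20:00.
Maya ∩ Gita: 13:00–15:15, 16:00–16:30, 16:45–20:00.
Maya ∩ Gita ∩ Callum: 13:00–13:45, 14:00–15:15, 16:00–16:30, 16:45–20:00.
Maya ∩ Gita ∩ Callum ∩ Vera: 13:00–13:45, 14:00–14:30, 16:00–16:30, 16:45–17:45, 18:45–19:00.
Windows ≥ 60 min: 16:45–17:45.
Earliest such window starts at 16:45.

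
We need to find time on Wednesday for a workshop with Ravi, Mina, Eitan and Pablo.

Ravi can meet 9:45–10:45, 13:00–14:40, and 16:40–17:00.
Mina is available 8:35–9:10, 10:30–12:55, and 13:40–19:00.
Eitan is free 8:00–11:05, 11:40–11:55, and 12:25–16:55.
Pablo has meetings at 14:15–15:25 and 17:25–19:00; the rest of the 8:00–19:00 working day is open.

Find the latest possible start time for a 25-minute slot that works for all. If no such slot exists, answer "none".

Pablo free within 08:00–19:00: 08:00–14:15, 15:25–17:25.
Ravi ∩ Mina: 10:30–10:45, 13:40–14:40, 16:40–17:00.
Ravi ∩ Mina ∩ Eitan: 10:30–10:45, 13:40–14:40, 16:40–16:55.
Ravi ∩ Mina ∩ Eitan ∩ Pablo: 10:30–10:45, 13:40–14:15, 16:40–16:55.
Windows ≥ 25 min: 13:40–14:15.
Latest start in the last window 13:40–14:15 is 14:15 − 25 min = 13:50.

13:50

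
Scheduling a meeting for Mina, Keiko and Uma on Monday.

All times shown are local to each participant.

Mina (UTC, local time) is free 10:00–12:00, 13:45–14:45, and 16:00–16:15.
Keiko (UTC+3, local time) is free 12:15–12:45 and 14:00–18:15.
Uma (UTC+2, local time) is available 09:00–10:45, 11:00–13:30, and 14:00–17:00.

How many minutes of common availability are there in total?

90 minutes

Mina → UTC: 10:00–12:00, 13:45–14:45, 16:00–16:15.
Keiko → UTC: 09:15–09:45, 11:00–15:15.
Uma → UTC: 07:00–08:45, 09:00–11:30, 12:00–15:00.
Mina ∩ Keiko: 11:00–12:00, 13:45–14:45.
Mina ∩ Keiko ∩ Uma: 11:00–11:30, 13:45–14:45.
Total common minutes: 30 + 60 = 90.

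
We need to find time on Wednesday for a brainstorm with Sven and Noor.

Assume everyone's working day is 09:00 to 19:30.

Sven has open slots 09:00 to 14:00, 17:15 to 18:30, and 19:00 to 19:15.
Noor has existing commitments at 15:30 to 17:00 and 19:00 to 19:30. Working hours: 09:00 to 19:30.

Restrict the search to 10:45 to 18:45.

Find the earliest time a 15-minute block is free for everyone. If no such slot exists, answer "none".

Noor free within 09:00–19:30: 09:00–15:30, 17:00–19:00.
Sven ∩ Noor: 09:00–14:00, 17:15–18:30.
Restricted to 10:45–18:45: 10:45–14:00, 17:15–18:30.
Windows ≥ 15 min: 10:45–14:00, 17:15–18:30.
Earliest such window starts at 10:45.

10:45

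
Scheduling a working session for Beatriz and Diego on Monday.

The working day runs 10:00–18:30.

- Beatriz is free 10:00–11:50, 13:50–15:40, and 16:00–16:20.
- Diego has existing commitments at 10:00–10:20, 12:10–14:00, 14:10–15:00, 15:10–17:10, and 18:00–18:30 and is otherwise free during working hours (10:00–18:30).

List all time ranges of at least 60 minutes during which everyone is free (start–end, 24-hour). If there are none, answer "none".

Diego free within 10:00–18:30: 10:20–12:10, 14:00–14:10, 15:00–15:10, 17:10–18:00.
Beatriz ∩ Diego: 10:20–11:50, 14:00–14:10, 15:00–15:10.
Windows ≥ 60 min: 10:20–11:50.

10:20–11:50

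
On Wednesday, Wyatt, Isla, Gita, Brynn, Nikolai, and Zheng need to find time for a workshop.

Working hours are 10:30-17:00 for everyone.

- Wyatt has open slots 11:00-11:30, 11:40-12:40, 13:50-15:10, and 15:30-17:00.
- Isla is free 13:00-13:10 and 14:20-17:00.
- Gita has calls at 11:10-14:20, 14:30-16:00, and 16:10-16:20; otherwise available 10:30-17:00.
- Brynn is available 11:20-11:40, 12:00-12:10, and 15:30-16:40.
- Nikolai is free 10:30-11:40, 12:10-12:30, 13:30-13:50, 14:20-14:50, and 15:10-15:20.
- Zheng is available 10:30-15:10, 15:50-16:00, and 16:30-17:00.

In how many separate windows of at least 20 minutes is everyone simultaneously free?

Gita free within 10:30–17:00: 10:30–11:10, 14:20–14:30, 16:00–16:10, 16:20–17:00.
Wyatt ∩ Isla: 14:20–15:10, 15:30–17:00.
Wyatt ∩ Isla ∩ Gita: 14:20–14:30, 16:00–16:10, 16:20–17:00.
Wyatt ∩ Isla ∩ Gita ∩ Brynn: 16:00–16:10, 16:20–16:40.
Wyatt ∩ Isla ∩ Gita ∩ Brynn ∩ Nikolai: (none).
Wyatt ∩ Isla ∩ Gita ∩ Brynn ∩ Nikolai ∩ Zheng: (none).
Windows ≥ 20 min: (none).
That's 0 windows.

0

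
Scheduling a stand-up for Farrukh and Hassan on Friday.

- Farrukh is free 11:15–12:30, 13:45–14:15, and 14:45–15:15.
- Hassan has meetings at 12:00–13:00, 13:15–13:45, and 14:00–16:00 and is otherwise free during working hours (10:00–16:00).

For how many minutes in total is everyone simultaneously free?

Hassan free within 10:00–16:00: 10:00–12:00, 13:00–13:15, 13:45–14:00.
Farrukh ∩ Hassan: 11:15–12:00, 13:45–14:00.
Total common minutes: 45 + 15 = 60.

60 minutes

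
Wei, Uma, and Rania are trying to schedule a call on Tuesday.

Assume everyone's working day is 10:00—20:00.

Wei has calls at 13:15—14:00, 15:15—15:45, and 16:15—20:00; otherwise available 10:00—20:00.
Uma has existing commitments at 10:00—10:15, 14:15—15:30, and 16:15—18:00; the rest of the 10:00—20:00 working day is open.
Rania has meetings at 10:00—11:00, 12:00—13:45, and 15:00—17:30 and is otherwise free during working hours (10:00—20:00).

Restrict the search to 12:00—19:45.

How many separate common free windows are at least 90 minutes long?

0

Wei free within 10:00–20:00: 10:00–13:15, 14:00–15:15, 15:45–16:15.
Uma free within 10:00–20:00: 10:15–14:15, 15:30–16:15, 18:00–20:00.
Rania free within 10:00–20:00: 11:00–12:00, 13:45–15:00, 17:30–20:00.
Wei ∩ Uma: 10:15–13:15, 14:00–14:15, 15:45–16:15.
Wei ∩ Uma ∩ Rania: 11:00–12:00, 14:00–14:15.
Restricted to 12:00–19:45: 14:00–14:15.
Windows ≥ 90 min: (none).
That's 0 windows.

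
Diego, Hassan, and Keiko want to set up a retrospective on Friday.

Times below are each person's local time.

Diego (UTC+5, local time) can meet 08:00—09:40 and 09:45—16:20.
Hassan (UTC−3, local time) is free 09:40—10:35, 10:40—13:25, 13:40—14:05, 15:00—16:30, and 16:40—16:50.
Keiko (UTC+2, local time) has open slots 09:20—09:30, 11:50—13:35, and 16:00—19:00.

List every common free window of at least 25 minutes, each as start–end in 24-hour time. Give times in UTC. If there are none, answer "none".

Diego → UTC: 03:00–04:40, 04:45–11:20.
Hassan → UTC: 12:40–13:35, 13:40–16:25, 16:40–17:05, 18:00–19:30, 19:40–19:50.
Keiko → UTC: 07:20–07:30, 09:50–11:35, 14:00–17:00.
Diego ∩ Hassan: (none).
Diego ∩ Hassan ∩ Keiko: (none).
Windows ≥ 25 min: (none).

none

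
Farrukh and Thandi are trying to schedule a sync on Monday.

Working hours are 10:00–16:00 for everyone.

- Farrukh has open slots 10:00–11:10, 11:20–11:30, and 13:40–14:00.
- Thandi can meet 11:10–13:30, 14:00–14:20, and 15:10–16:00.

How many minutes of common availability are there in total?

Farrukh ∩ Thandi: 11:20–11:30.
Total common minutes: 10.

10 minutes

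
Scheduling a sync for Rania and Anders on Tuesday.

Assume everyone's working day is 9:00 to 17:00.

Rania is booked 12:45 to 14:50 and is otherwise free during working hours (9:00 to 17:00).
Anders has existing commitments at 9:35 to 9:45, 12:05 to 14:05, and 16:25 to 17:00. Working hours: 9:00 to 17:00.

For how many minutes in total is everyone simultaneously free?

Rania free within 09:00–17:00: 09:00–12:45, 14:50–17:00.
Anders free within 09:00–17:00: 09:00–09:35, 09:45–12:05, 14:05–16:25.
Rania ∩ Anders: 09:00–09:35, 09:45–12:05, 14:50–16:25.
Total common minutes: 35 + 140 + 95 = 270.

270 minutes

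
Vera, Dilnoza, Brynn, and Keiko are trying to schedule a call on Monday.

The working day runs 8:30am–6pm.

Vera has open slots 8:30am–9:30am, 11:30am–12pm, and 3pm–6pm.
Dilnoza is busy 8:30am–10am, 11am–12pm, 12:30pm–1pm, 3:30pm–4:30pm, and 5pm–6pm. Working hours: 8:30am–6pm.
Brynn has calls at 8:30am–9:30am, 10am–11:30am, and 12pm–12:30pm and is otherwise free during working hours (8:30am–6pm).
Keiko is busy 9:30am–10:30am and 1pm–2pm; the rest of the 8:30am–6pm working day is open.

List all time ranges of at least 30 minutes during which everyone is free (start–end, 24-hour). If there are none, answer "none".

Dilnoza free within 08:30–18:00: 10:00–11:00, 12:00–12:30, 13:00–15:30, 16:30–17:00.
Brynn free within 08:30–18:00: 09:30–10:00, 11:30–12:00, 12:30–18:00.
Keiko free within 08:30–18:00: 08:30–09:30, 10:30–13:00, 14:00–18:00.
Vera ∩ Dilnoza: 15:00–15:30, 16:30–17:00.
Vera ∩ Dilnoza ∩ Brynn: 15:00–15:30, 16:30–17:00.
Vera ∩ Dilnoza ∩ Brynn ∩ Keiko: 15:00–15:30, 16:30–17:00.
Windows ≥ 30 min: 15:00–15:30, 16:30–17:00.

15:00–15:30, 16:30–17:00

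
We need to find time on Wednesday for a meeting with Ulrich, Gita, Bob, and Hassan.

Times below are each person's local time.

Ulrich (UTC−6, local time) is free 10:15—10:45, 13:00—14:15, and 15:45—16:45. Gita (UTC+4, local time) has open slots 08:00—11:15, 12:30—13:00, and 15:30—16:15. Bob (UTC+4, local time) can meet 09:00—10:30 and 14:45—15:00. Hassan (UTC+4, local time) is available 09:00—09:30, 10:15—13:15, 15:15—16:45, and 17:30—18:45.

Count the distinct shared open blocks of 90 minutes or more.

Ulrich → UTC: 16:15–16:45, 19:00–20:15, 21:45–22:45.
Gita → UTC: 04:00–07:15, 08:30–09:00, 11:30–12:15.
Bob → UTC: 05:00–06:30, 10:45–11:00.
Hassan → UTC: 05:00–05:30, 06:15–09:15, 11:15–12:45, 13:30–14:45.
Ulrich ∩ Gita: (none).
Ulrich ∩ Gita ∩ Bob: (none).
Ulrich ∩ Gita ∩ Bob ∩ Hassan: (none).
Windows ≥ 90 min: (none).
That's 0 windows.

0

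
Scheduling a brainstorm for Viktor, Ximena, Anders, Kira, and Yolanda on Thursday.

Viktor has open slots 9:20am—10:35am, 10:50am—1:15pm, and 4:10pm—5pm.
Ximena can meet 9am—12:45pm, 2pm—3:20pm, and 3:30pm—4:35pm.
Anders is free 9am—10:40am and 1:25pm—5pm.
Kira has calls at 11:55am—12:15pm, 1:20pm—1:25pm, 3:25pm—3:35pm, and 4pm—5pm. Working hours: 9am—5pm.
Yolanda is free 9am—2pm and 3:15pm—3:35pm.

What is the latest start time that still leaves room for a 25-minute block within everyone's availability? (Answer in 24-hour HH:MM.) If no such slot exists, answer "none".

Kira free within 09:00–17:00: 09:00–11:55, 12:15–13:20, 13:25–15:25, 15:35–16:00.
Viktor ∩ Ximena: 09:20–10:35, 10:50–12:45, 16:10–16:35.
Viktor ∩ Ximena ∩ Anders: 09:20–10:35, 16:10–16:35.
Viktor ∩ Ximena ∩ Anders ∩ Kira: 09:20–10:35.
Viktor ∩ Ximena ∩ Anders ∩ Kira ∩ Yolanda: 09:20–10:35.
Windows ≥ 25 min: 09:20–10:35.
Latest start in the last window 09:20–10:35 is 10:35 − 25 min = 10:10.

10:10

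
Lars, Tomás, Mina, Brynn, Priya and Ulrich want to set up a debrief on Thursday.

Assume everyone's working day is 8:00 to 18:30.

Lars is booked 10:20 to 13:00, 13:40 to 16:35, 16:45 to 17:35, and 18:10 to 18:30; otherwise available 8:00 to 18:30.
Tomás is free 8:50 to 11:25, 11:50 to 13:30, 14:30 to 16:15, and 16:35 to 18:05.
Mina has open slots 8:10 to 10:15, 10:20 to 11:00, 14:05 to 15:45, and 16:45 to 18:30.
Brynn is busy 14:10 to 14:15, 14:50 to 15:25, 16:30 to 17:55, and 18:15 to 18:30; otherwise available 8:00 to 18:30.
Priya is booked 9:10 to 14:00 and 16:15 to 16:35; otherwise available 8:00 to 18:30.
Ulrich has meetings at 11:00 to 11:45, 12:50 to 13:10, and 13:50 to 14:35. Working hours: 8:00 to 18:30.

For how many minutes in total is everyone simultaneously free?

Lars free within 08:00–18:30: 08:00–10:20, 13:00–13:40, 16:35–16:45, 17:35–18:10.
Brynn free within 08:00–18:30: 08:00–14:10, 14:15–14:50, 15:25–16:30, 17:55–18:15.
Priya free within 08:00–18:30: 08:00–09:10, 14:00–16:15, 16:35–18:30.
Ulrich free within 08:00–18:30: 08:00–11:00, 11:45–12:50, 13:10–13:50, 14:35–18:30.
Lars ∩ Tomás: 08:50–10:20, 13:00–13:30, 16:35–16:45, 17:35–18:05.
Lars ∩ Tomás ∩ Mina: 08:50–10:15, 17:35–18:05.
Lars ∩ Tomás ∩ Mina ∩ Brynn: 08:50–10:15, 17:55–18:05.
Lars ∩ Tomás ∩ Mina ∩ Brynn ∩ Priya: 08:50–09:10, 17:55–18:05.
Lars ∩ Tomás ∩ Mina ∩ Brynn ∩ Priya ∩ Ulrich: 08:50–09:10, 17:55–18:05.
Total common minutes: 20 + 10 = 30.

30 minutes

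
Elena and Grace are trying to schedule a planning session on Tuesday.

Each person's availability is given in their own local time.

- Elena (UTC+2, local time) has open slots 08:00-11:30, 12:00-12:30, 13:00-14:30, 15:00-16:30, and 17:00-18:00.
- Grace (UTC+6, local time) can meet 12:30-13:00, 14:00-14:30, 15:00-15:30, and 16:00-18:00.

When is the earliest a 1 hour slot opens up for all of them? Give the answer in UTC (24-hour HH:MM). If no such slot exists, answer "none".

Elena → UTC: 06:00–09:30, 10:00–10:30, 11:00–12:30, 13:00–14:30, 15:00–16:00.
Grace → UTC: 06:30–07:00, 08:00–08:30, 09:00–09:30, 10:00–12:00.
Elena ∩ Grace: 06:30–07:00, 08:00–08:30, 09:00–09:30, 10:00–10:30, 11:00–12:00.
Windows ≥ 60 min: 11:00–12:00.
Earliest such window starts at 11:00.

11:00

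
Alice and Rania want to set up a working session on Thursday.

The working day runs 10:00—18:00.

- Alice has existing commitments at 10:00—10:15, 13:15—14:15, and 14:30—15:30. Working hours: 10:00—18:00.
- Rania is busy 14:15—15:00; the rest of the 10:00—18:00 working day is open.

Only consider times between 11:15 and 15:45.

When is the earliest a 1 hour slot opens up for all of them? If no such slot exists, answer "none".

Alice free within 10:00–18:00: 10:15–13:15, 14:15–14:30, 15:30–18:00.
Rania free within 10:00–18:00: 10:00–14:15, 15:00–18:00.
Alice ∩ Rania: 10:15–13:15, 15:30–18:00.
Restricted to 11:15–15:45: 11:15–13:15, 15:30–15:45.
Windows ≥ 60 min: 11:15–13:15.
Earliest such window starts at 11:15.

11:15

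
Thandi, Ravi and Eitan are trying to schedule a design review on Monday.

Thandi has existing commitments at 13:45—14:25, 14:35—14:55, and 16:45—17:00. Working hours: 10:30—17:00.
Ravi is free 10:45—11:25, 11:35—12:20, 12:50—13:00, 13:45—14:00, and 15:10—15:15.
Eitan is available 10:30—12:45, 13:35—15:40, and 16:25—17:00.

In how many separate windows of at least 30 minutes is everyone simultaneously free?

Thandi free within 10:30–17:00: 10:30–13:45, 14:25–14:35, 14:55–16:45.
Thandi ∩ Ravi: 10:45–11:25, 11:35–12:20, 12:50–13:00, 15:10–15:15.
Thandi ∩ Ravi ∩ Eitan: 10:45–11:25, 11:35–12:20, 15:10–15:15.
Windows ≥ 30 min: 10:45–11:25, 11:35–12:20.
That's 2 windows.

2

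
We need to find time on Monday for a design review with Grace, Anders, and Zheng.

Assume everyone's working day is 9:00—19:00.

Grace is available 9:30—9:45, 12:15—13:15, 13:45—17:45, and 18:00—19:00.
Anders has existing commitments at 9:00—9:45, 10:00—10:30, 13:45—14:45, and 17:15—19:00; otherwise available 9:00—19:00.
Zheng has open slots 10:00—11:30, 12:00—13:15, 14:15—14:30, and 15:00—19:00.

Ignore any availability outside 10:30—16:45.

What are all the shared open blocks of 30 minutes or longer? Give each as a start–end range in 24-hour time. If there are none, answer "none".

12:15–13:15, 15:00–16:45

Anders free within 09:00–19:00: 09:45–10:00, 10:30–13:45, 14:45–17:15.
Grace ∩ Anders: 12:15–13:15, 14:45–17:15.
Grace ∩ Anders ∩ Zheng: 12:15–13:15, 15:00–17:15.
Restricted to 10:30–16:45: 12:15–13:15, 15:00–16:45.
Windows ≥ 30 min: 12:15–13:15, 15:00–16:45.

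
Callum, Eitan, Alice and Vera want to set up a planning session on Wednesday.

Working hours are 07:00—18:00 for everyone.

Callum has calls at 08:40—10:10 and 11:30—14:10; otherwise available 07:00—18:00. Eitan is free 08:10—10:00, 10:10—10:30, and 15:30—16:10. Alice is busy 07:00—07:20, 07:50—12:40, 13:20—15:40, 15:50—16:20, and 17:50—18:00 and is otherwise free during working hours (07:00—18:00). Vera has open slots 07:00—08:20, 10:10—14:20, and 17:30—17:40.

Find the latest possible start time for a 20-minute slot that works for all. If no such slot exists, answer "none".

Callum free within 07:00–18:00: 07:00–08:40, 10:10–11:30, 14:10–18:00.
Alice free within 07:00–18:00: 07:20–07:50, 12:40–13:20, 15:40–15:50, 16:20–17:50.
Callum ∩ Eitan: 08:10–08:40, 10:10–10:30, 15:30–16:10.
Callum ∩ Eitan ∩ Alice: 15:40–15:50.
Callum ∩ Eitan ∩ Alice ∩ Vera: (none).
Windows ≥ 20 min: (none).

none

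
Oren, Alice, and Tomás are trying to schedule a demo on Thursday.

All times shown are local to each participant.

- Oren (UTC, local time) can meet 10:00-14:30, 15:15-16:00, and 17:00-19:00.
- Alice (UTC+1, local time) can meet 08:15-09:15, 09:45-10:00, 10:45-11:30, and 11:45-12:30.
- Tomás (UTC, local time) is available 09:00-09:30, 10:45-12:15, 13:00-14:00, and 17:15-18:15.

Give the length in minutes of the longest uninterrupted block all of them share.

Oren → UTC: 10:00–14:30, 15:15–16:00, 17:00–19:00.
Alice → UTC: 07:15–08:15, 08:45–09:00, 09:45–10:30, 10:45–11:30.
Tomás → UTC: 09:00–09:30, 10:45–12:15, 13:00–14:00, 17:15–18:15.
Oren ∩ Alice: 10:00–10:30, 10:45–11:30.
Oren ∩ Alice ∩ Tomás: 10:45–11:30.
Single common window of 45 minutes.

45 minutes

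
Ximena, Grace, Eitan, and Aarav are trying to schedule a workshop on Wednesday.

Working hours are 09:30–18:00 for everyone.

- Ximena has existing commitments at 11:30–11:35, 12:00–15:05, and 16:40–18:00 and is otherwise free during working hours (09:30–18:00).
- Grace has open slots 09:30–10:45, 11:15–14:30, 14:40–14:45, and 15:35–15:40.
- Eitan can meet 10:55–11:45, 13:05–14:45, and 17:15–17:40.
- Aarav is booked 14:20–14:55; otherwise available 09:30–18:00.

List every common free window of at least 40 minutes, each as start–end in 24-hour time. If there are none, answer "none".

Ximena free within 09:30–18:00: 09:30–11:30, 11:35–12:00, 15:05–16:40.
Aarav free within 09:30–18:00: 09:30–14:20, 14:55–18:00.
Ximena ∩ Grace: 09:30–10:45, 11:15–11:30, 11:35–12:00, 15:35–15:40.
Ximena ∩ Grace ∩ Eitan: 11:15–11:30, 11:35–11:45.
Ximena ∩ Grace ∩ Eitan ∩ Aarav: 11:15–11:30, 11:35–11:45.
Windows ≥ 40 min: (none).

none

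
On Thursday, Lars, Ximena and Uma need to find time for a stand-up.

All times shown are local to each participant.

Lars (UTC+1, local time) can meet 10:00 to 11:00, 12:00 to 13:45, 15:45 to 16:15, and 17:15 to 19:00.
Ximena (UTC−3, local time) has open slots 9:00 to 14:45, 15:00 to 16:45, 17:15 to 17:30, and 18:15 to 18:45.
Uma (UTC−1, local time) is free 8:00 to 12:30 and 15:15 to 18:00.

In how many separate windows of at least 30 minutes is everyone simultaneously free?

2

Lars → UTC: 09:00–10:00, 11:00–12:45, 14:45–15:15, 16:15–18:00.
Ximena → UTC: 12:00–17:45, 18:00–19:45, 20:15–20:30, 21:15–21:45.
Uma → UTC: 09:00–13:30, 16:15–19:00.
Lars ∩ Ximena: 12:00–12:45, 14:45–15:15, 16:15–17:45.
Lars ∩ Ximena ∩ Uma: 12:00–12:45, 16:15–17:45.
Windows ≥ 30 min: 12:00–12:45, 16:15–17:45.
That's 2 windows.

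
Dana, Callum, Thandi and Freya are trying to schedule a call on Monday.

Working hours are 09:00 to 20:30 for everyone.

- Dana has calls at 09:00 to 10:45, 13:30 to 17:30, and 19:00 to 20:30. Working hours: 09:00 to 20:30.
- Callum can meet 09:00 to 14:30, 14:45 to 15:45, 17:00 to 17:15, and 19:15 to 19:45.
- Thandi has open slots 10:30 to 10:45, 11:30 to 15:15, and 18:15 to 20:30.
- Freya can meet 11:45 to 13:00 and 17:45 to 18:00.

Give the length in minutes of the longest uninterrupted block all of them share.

75 minutes

Dana free within 09:00–20:30: 10:45–13:30, 17:30–19:00.
Dana ∩ Callum: 10:45–13:30.
Dana ∩ Callum ∩ Thandi: 11:30–13:30.
Dana ∩ Callum ∩ Thandi ∩ Freya: 11:45–13:00.
Single common window of 75 minutes.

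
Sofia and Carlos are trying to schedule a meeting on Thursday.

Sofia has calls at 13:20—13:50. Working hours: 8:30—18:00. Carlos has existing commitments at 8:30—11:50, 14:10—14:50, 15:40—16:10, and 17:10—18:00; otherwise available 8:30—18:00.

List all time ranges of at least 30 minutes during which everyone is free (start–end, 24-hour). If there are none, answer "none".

11:50–13:20, 14:50–15:40, 16:10–17:10

Sofia free within 08:30–18:00: 08:30–13:20, 13:50–18:00.
Carlos free within 08:30–18:00: 11:50–14:10, 14:50–15:40, 16:10–17:10.
Sofia ∩ Carlos: 11:50–13:20, 13:50–14:10, 14:50–15:40, 16:10–17:10.
Windows ≥ 30 min: 11:50–13:20, 14:50–15:40, 16:10–17:10.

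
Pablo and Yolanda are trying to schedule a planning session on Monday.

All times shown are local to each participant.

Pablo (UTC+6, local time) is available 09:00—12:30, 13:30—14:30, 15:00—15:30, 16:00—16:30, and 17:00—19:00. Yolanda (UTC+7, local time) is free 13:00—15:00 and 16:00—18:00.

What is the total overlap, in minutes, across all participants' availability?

120 minutes

Pablo → UTC: 03:00–06:30, 07:30–08:30, 09:00–09:30, 10:00–10:30, 11:00–13:00.
Yolanda → UTC: 06:00–08:00, 09:00–11:00.
Pablo ∩ Yolanda: 06:00–06:30, 07:30–08:00, 09:00–09:30, 10:00–10:30.
Total common minutes: 30 + 30 + 30 + 30 = 120.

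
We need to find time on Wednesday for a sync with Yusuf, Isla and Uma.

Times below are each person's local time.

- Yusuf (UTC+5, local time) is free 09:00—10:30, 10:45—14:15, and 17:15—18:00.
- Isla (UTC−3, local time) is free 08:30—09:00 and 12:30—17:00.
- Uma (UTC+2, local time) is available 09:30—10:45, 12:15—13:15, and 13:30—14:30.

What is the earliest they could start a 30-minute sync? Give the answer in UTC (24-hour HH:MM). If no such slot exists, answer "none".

none

Yusuf → UTC: 04:00–05:30, 05:45–09:15, 12:15–13:00.
Isla → UTC: 11:30–12:00, 15:30–20:00.
Uma → UTC: 07:30–08:45, 10:15–11:15, 11:30–12:30.
Yusuf ∩ Isla: (none).
Yusuf ∩ Isla ∩ Uma: (none).
Windows ≥ 30 min: (none).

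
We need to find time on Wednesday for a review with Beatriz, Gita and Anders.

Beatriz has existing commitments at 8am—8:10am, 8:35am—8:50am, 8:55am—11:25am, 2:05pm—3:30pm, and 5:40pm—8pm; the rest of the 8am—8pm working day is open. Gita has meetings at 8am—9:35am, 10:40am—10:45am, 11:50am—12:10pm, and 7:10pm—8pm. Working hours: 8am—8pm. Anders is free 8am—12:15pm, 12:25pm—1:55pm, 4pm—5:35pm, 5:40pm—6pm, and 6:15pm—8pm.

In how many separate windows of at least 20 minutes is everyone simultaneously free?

Beatriz free within 08:00–20:00: 08:10–08:35, 08:50–08:55, 11:25–14:05, 15:30–17:40.
Gita free within 08:00–20:00: 09:35–10:40, 10:45–11:50, 12:10–19:10.
Beatriz ∩ Gita: 11:25–11:50, 12:10–14:05, 15:30–17:40.
Beatriz ∩ Gita ∩ Anders: 11:25–11:50, 12:10–12:15, 12:25–13:55, 16:00–17:35.
Windows ≥ 20 min: 11:25–11:50, 12:25–13:55, 16:00–17:35.
That's 3 windows.

3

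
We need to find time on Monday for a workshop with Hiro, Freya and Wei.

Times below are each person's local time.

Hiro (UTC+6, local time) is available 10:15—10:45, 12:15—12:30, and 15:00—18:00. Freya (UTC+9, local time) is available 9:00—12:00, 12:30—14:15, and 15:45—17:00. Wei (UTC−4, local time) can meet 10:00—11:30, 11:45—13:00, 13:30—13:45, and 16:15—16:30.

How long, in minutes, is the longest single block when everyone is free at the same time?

Hiro → UTC: 04:15–04:45, 06:15–06:30, 09:00–12:00.
Freya → UTC: 00:00–03:00, 03:30–05:15, 06:45–08:00.
Wei → UTC: 14:00–15:30, 15:45–17:00, 17:30–17:45, 20:15–20:30.
Hiro ∩ Freya: 04:15–04:45.
Hiro ∩ Freya ∩ Wei: (none).
No common window.

0 minutes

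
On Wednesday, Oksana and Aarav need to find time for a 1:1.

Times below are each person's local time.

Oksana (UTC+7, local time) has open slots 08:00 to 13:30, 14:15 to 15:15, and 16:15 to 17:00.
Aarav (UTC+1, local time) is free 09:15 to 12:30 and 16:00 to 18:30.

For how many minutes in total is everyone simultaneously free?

Oksana → UTC: 01:00–06:30, 07:15–08:15, 09:15–10:00.
Aarav → UTC: 08:15–11:30, 15:00–17:30.
Oksana ∩ Aarav: 09:15–10:00.
Total common minutes: 45.

45 minutes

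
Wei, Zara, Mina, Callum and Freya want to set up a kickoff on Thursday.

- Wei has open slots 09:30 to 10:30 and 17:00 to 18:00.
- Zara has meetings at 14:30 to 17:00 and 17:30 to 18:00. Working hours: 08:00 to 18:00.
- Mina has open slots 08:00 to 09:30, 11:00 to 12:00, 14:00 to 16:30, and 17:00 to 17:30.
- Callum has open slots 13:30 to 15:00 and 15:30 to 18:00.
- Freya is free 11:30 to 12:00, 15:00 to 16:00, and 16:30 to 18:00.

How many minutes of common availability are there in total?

Zara free within 08:00–18:00: 08:00–14:30, 17:00–17:30.
Wei ∩ Zara: 09:30–10:30, 17:00–17:30.
Wei ∩ Zara ∩ Mina: 17:00–17:30.
Wei ∩ Zara ∩ Mina ∩ Callum: 17:00–17:30.
Wei ∩ Zara ∩ Mina ∩ Callum ∩ Freya: 17:00–17:30.
Total common minutes: 30.

30 minutes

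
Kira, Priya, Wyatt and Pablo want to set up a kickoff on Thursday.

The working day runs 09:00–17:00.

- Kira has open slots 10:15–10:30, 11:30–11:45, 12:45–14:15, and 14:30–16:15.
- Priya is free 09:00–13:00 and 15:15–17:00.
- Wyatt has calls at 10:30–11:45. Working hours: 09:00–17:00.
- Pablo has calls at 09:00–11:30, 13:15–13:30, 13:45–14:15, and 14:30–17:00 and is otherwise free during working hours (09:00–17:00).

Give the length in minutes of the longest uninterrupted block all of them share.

15 minutes

Wyatt free within 09:00–17:00: 09:00–10:30, 11:45–17:00.
Pablo free within 09:00–17:00: 11:30–13:15, 13:30–13:45, 14:15–14:30.
Kira ∩ Priya: 10:15–10:30, 11:30–11:45, 12:45–13:00, 15:15–16:15.
Kira ∩ Priya ∩ Wyatt: 10:15–10:30, 12:45–13:00, 15:15–16:15.
Kira ∩ Priya ∩ Wyatt ∩ Pablo: 12:45–13:00.
Single common window of 15 minutes.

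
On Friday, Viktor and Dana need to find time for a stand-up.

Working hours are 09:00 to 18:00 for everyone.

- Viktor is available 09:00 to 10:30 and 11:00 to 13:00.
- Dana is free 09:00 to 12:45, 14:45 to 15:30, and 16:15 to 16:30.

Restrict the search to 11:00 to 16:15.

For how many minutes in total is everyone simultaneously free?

Viktor ∩ Dana: 09:00–10:30, 11:00–12:45.
Restricted to 11:00–16:15: 11:00–12:45.
Total common minutes: 105.

105 minutes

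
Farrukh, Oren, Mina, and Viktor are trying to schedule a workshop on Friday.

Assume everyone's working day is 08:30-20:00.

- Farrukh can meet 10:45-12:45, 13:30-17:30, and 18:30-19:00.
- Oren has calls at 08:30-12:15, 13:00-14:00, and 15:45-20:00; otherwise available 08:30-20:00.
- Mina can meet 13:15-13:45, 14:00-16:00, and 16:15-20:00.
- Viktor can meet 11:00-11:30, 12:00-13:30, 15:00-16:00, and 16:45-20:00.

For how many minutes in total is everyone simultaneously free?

45 minutes

Oren free within 08:30–20:00: 12:15–13:00, 14:00–15:45.
Farrukh ∩ Oren: 12:15–12:45, 14:00–15:45.
Farrukh ∩ Oren ∩ Mina: 14:00–15:45.
Farrukh ∩ Oren ∩ Mina ∩ Viktor: 15:00–15:45.
Total common minutes: 45.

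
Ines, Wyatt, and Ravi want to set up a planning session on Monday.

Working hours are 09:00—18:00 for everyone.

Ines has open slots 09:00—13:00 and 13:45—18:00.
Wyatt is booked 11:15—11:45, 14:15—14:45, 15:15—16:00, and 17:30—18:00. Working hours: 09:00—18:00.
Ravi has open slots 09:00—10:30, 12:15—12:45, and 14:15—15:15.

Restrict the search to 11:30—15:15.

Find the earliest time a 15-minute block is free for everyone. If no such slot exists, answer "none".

12:15

Wyatt free within 09:00–18:00: 09:00–11:15, 11:45–14:15, 14:45–15:15, 16:00–17:30.
Ines ∩ Wyatt: 09:00–11:15, 11:45–13:00, 13:45–14:15, 14:45–15:15, 16:00–17:30.
Ines ∩ Wyatt ∩ Ravi: 09:00–10:30, 12:15–12:45, 14:45–15:15.
Restricted to 11:30–15:15: 12:15–12:45, 14:45–15:15.
Windows ≥ 15 min: 12:15–12:45, 14:45–15:15.
Earliest such window starts at 12:15.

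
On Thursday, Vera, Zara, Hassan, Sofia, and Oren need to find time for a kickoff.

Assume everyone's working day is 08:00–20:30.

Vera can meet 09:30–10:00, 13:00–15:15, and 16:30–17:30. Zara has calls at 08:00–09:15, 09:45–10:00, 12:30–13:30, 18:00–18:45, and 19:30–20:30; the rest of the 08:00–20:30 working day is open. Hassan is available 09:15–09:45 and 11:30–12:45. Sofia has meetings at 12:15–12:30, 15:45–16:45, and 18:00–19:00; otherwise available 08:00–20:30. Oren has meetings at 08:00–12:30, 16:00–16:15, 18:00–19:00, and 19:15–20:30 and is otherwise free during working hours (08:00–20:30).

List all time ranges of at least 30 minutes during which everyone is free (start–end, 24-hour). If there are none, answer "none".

none

Zara free within 08:00–20:30: 09:15–09:45, 10:00–12:30, 13:30–18:00, 18:45–19:30.
Sofia free within 08:00–20:30: 08:00–12:15, 12:30–15:45, 16:45–18:00, 19:00–20:30.
Oren free within 08:00–20:30: 12:30–16:00, 16:15–18:00, 19:00–19:15.
Vera ∩ Zara: 09:30–09:45, 13:30–15:15, 16:30–17:30.
Vera ∩ Zara ∩ Hassan: 09:30–09:45.
Vera ∩ Zara ∩ Hassan ∩ Sofia: 09:30–09:45.
Vera ∩ Zara ∩ Hassan ∩ Sofia ∩ Oren: (none).
Windows ≥ 30 min: (none).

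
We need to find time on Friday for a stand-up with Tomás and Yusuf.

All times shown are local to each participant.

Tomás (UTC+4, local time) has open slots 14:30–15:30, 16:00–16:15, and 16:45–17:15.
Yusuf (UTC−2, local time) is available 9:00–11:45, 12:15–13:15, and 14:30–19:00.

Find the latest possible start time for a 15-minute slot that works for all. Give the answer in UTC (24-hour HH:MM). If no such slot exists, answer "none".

13:00

Tomás → UTC: 10:30–11:30, 12:00–12:15, 12:45–13:15.
Yusuf → UTC: 11:00–13:45, 14:15–15:15, 16:30–21:00.
Tomás ∩ Yusuf: 11:00–11:30, 12:00–12:15, 12:45–13:15.
Windows ≥ 15 min: 11:00–11:30, 12:00–12:15, 12:45–13:15.
Latest start in the last window 12:45–13:15 is 13:15 − 15 min = 13:00.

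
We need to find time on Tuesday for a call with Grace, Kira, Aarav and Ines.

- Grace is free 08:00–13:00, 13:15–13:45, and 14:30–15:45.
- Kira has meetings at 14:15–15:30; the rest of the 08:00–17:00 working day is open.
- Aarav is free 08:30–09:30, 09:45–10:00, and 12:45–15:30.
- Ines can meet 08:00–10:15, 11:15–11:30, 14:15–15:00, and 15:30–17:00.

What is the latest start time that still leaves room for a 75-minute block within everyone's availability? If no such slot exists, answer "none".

none

Kira free within 08:00–17:00: 08:00–14:15, 15:30–17:00.
Grace ∩ Kira: 08:00–13:00, 13:15–13:45, 15:30–15:45.
Grace ∩ Kira ∩ Aarav: 08:30–09:30, 09:45–10:00, 12:45–13:00, 13:15–13:45.
Grace ∩ Kira ∩ Aarav ∩ Ines: 08:30–09:30, 09:45–10:00.
Windows ≥ 75 min: (none).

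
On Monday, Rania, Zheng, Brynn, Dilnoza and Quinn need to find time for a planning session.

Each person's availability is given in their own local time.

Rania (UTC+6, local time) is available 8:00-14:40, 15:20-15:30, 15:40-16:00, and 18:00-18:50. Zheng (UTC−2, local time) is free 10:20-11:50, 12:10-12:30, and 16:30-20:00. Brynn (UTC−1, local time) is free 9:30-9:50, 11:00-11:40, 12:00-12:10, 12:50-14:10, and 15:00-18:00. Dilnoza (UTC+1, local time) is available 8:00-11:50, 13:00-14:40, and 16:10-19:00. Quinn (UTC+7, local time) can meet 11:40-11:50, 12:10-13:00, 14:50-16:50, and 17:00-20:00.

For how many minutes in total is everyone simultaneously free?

Rania → UTC: 02:00–08:40, 09:20–09:30, 09:40–10:00, 12:00–12:50.
Zheng → UTC: 12:20–13:50, 14:10–14:30, 18:30–22:00.
Brynn → UTC: 10:30–10:50, 12:00–12:40, 13:00–13:10, 13:50–15:10, 16:00–19:00.
Dilnoza → UTC: 07:00–10:50, 12:00–13:40, 15:10–18:00.
Quinn → UTC: 04:40–04:50, 05:10–06:00, 07:50–09:50, 10:00–13:00.
Rania ∩ Zheng: 12:20–12:50.
Rania ∩ Zheng ∩ Brynn: 12:20–12:40.
Rania ∩ Zheng ∩ Brynn ∩ Dilnoza: 12:20–12:40.
Rania ∩ Zheng ∩ Brynn ∩ Dilnoza ∩ Quinn: 12:20–12:40.
Total common minutes: 20.

20 minutes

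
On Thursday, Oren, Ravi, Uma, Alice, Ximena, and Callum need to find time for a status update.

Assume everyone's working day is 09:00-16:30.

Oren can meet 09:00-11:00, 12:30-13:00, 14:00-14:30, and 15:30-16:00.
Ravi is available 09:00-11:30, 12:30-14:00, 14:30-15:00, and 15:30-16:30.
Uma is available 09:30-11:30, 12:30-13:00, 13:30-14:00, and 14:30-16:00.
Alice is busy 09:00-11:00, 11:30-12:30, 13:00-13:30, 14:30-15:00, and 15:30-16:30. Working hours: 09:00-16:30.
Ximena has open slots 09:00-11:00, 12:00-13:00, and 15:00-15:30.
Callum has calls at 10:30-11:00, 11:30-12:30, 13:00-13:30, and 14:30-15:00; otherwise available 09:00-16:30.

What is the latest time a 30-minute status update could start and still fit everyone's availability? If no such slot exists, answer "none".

Alice free within 09:00–16:30: 11:00–11:30, 12:30–13:00, 13:30–14:30, 15:00–15:30.
Callum free within 09:00–16:30: 09:00–10:30, 11:00–11:30, 12:30–13:00, 13:30–14:30, 15:00–16:30.
Oren ∩ Ravi: 09:00–11:00, 12:30–13:00, 15:30–16:00.
Oren ∩ Ravi ∩ Uma: 09:30–11:00, 12:30–13:00, 15:30–16:00.
Oren ∩ Ravi ∩ Uma ∩ Alice: 12:30–13:00.
Oren ∩ Ravi ∩ Uma ∩ Alice ∩ Ximena: 12:30–13:00.
Oren ∩ Ravi ∩ Uma ∩ Alice ∩ Ximena ∩ Callum: 12:30–13:00.
Windows ≥ 30 min: 12:30–13:00.
Latest start in the last window 12:30–13:00 is 13:00 − 30 min = 12:30.

12:30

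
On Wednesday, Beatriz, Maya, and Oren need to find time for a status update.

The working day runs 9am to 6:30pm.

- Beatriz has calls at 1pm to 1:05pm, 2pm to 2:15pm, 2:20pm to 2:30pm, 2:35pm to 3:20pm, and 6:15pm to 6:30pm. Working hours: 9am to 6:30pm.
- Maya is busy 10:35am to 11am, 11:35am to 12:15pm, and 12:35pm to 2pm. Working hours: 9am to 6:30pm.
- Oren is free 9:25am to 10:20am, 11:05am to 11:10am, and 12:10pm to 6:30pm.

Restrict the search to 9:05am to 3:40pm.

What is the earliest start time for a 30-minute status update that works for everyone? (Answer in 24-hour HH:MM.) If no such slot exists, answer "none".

Beatriz free within 09:00–18:30: 09:00–13:00, 13:05–14:00, 14:15–14:20, 14:30–14:35, 15:20–18:15.
Maya free within 09:00–18:30: 09:00–10:35, 11:00–11:35, 12:15–12:35, 14:00–18:30.
Beatriz ∩ Maya: 09:00–10:35, 11:00–11:35, 12:15–12:35, 14:15–14:20, 14:30–14:35, 15:20–18:15.
Beatriz ∩ Maya ∩ Oren: 09:25–10:20, 11:05–11:10, 12:15–12:35, 14:15–14:20, 14:30–14:35, 15:20–18:15.
Restricted to 09:05–15:40: 09:25–10:20, 11:05–11:10, 12:15–12:35, 14:15–14:20, 14:30–14:35, 15:20–15:40.
Windows ≥ 30 min: 09:25–10:20.
Earliest such window starts at 09:25.

09:25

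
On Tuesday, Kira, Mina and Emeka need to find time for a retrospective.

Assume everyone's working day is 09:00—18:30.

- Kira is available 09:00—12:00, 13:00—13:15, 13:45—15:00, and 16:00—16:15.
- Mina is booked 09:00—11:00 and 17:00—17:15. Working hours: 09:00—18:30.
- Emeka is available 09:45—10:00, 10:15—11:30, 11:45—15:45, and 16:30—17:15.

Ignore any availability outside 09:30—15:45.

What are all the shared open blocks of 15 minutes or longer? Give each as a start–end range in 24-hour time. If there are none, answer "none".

11:00–11:30, 11:45–12:00, 13:00–13:15, 13:45–15:00

Mina free within 09:00–18:30: 11:00–17:00, 17:15–18:30.
Kira ∩ Mina: 11:00–12:00, 13:00–13:15, 13:45–15:00, 16:00–16:15.
Kira ∩ Mina ∩ Emeka: 11:00–11:30, 11:45–12:00, 13:00–13:15, 13:45–15:00.
Restricted to 09:30–15:45: 11:00–11:30, 11:45–12:00, 13:00–13:15, 13:45–15:00.
Windows ≥ 15 min: 11:00–11:30, 11:45–12:00, 13:00–13:15, 13:45–15:00.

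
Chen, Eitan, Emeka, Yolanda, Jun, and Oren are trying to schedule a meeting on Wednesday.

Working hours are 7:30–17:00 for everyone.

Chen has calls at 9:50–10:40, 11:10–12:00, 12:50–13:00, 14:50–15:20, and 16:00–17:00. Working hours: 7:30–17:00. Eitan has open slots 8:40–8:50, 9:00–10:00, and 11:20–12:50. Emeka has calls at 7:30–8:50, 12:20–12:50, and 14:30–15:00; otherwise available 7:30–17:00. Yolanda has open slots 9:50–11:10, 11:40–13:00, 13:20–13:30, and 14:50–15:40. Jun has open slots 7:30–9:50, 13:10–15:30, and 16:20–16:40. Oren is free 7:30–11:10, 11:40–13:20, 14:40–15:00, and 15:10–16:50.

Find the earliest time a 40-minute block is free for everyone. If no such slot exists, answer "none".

none

Chen free within 07:30–17:00: 07:30–09:50, 10:40–11:10, 12:00–12:50, 13:00–14:50, 15:20–16:00.
Emeka free within 07:30–17:00: 08:50–12:20, 12:50–14:30, 15:00–17:00.
Chen ∩ Eitan: 08:40–08:50, 09:00–09:50, 12:00–12:50.
Chen ∩ Eitan ∩ Emeka: 09:00–09:50, 12:00–12:20.
Chen ∩ Eitan ∩ Emeka ∩ Yolanda: 12:00–12:20.
Chen ∩ Eitan ∩ Emeka ∩ Yolanda ∩ Jun: (none).
Chen ∩ Eitan ∩ Emeka ∩ Yolanda ∩ Jun ∩ Oren: (none).
Windows ≥ 40 min: (none).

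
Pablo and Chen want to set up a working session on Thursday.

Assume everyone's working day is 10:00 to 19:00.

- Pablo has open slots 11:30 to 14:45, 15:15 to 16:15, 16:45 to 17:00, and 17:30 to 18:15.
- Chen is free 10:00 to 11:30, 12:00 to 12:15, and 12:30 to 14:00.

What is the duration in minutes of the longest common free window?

Pablo ∩ Chen: 12:00–12:15, 12:30–14:00.
Common window lengths: 15, 90 min; longest is 90.

90 minutes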